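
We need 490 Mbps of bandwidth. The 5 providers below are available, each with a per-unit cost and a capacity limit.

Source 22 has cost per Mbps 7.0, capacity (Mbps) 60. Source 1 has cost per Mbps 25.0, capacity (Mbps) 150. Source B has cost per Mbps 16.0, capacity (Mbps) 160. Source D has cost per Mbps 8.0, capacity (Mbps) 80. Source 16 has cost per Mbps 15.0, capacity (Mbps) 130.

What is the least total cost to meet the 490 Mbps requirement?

7070

Fill from the cheapest provider first.
Take 60 from Source 22 at 7.0 ; need 430 more.
Take 80 from Source D at 8.0 ; need 350 more.
Take 130 from Source 16 at 15.0 ; need 220 more.
Source B (16.0): use full 160 ; 60 Mbps to go.
Source 1 at 25.0: take 60 of its 150 ; requirement met.
Cost = 60×7.0 + 80×8.0 + 130×15.0 + 160×16.0 + 60×25.0 = 7070.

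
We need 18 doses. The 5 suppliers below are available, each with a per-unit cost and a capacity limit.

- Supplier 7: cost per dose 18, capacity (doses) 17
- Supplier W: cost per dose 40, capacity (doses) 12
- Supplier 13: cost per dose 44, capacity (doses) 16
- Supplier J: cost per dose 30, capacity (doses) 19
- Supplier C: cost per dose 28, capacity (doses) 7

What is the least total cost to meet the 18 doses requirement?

Cheapest first:
Supplier 7 (18): use full 17 → 1 doses to go.
Supplier C at 28: take 1 of its 7 → requirement met.
Supplier J, Supplier W, Supplier 13: unused.
Cost = 17×18 + 1×28 = 334.

334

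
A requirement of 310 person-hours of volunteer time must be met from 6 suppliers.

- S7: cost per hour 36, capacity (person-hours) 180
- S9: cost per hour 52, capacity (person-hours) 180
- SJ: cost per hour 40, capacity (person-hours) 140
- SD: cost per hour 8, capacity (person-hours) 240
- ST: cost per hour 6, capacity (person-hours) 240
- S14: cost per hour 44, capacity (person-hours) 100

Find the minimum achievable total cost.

Fill from the cheapest supplier first.
ST (6): use full 240 — 70 person-hours to go.
Take 70 from SD at 8 to finish.
S7, SJ, S14, S9: unused.
Cost = 240×6 + 70×8 = 2000.

2000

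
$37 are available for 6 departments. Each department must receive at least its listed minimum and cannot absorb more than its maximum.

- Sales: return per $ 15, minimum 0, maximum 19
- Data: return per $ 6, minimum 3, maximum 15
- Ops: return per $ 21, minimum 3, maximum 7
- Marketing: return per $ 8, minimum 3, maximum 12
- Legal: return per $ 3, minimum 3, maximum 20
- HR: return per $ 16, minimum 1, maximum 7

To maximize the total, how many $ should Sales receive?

14

Meeting every minimum uses 0+3+3+3+3+1 = 13 $, leaving 24.
Rank by return per $: Ops 21 > HR 16 > Sales 15 > Marketing 8 > Data 6 > Legal 3.
Give Ops 4 more to hit its cap of 7 → 20 left.
HR: +6 to 7 (cap) → 14 left.
Sales: +14 (room for 19) → 14. Pool exhausted.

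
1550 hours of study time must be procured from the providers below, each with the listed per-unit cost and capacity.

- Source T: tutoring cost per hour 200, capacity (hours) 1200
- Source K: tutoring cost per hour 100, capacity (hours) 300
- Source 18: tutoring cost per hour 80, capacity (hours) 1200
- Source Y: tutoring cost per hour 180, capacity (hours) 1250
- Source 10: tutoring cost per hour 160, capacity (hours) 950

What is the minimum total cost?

134000

Fill from the cheapest provider first.
Source 18 (80): use full 1200 — 350 hours to go.
Source K (100): use full 300 — 50 hours to go.
Take 50 from Source 10 at 160 to finish.
Source Y, Source T: unused.
Cost = 1200×80 + 300×100 + 50×160 = 134000.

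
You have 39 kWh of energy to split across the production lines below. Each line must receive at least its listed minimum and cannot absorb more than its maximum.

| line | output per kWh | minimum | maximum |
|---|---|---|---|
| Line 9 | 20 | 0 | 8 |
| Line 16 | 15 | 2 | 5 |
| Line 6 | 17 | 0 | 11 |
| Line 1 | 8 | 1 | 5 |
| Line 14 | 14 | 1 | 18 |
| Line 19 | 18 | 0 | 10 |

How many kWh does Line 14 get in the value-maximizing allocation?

4

Meeting every minimum uses 0+2+0+1+1+0 = 4 kWh, leaving 35.
Order the production lines by output per kWh: Line 9 20 > Line 19 18 > Line 6 17 > Line 16 15 > Line 14 14 > Line 1 8.
Give Line 9 8 more to hit its cap of 8 — 27 left.
Give Line 19 10 more to hit its cap of 10 — 17 left.
Line 6 takes 11 more to reach its cap of 11 — 6 left.
Give Line 16 3 more to hit its cap of 5 — 3 left.
Only 3 left; Line 14 takes them to reach 4.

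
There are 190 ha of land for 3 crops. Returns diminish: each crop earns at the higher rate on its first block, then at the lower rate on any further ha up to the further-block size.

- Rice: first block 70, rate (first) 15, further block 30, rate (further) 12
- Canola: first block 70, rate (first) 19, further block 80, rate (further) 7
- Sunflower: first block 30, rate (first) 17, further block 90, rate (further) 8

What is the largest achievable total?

Rank every tier by rate: Canola/T1 19 > Sunflower/T1 17 > Rice/T1 15 > Rice/T2 12 > Sunflower/T2 8 > Canola/T2 7.
Fill Canola T1 block (70 at 19) → 120 left.
Sunflower T1 at 17: fill all 30 → 90 left.
Fill Rice T1 block (70 at 15) → 20 left.
Rice/T2: +20 of 30 at 12; pool empty.
Total = 19×70 + 17×30 + 15×70 + 12×20 = 3130.

3130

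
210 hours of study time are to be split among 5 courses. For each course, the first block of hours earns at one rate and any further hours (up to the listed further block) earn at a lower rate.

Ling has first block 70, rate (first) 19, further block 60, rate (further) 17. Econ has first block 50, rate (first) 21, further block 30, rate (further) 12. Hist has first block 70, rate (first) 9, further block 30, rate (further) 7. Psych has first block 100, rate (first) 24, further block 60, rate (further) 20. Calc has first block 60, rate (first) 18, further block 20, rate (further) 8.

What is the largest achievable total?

Order all 10 blocks by rate: Psych/first 24 > Econ/first 21 > Psych/second 20 > Ling/first 19 > Calc/first 18 > Ling/second 17 > Econ/second 12 > Hist/first 9 > Calc/second 8 > Hist/second 7.
Fill Psych first block (100 at 24) ; 110 left.
Econ/first (21): +50 ; 60 left.
Psych/second (20): +60 ; 0 left.
Total = 24×100 + 21×50 + 20×60 = 4650.

4650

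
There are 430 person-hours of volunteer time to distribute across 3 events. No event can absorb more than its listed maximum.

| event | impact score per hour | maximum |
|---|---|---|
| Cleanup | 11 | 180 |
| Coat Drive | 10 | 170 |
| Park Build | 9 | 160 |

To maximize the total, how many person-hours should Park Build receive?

80

Rank by impact score per hour: Cleanup 11 > Coat Drive 10 > Park Build 9.
Cleanup: +180 to 180 (cap) ; 250 left.
Give Coat Drive 170 to hit its cap of 170 ; 80 left.
Only 80 left; Park Build takes them to reach 80.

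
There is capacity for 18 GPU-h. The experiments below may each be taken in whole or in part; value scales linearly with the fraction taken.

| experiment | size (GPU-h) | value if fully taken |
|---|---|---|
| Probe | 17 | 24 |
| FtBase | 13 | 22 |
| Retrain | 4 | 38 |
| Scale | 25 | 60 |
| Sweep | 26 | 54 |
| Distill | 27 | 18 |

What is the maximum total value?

71.6

Rank by value-to-size ratio: Retrain 38/4≈9.5, Scale 60/25≈2.4, Sweep 54/26≈2.08, FtBase 22/13≈1.69, Probe 24/17≈1.41, Distill 18/27≈0.667.
Take all of Retrain (4 GPU-h, value 38) — 14 GPU-h left.
Only 14 GPU-h remain; take 14/25 of Scale for value 60×14/25 = 33.6.
Total value = 71.6.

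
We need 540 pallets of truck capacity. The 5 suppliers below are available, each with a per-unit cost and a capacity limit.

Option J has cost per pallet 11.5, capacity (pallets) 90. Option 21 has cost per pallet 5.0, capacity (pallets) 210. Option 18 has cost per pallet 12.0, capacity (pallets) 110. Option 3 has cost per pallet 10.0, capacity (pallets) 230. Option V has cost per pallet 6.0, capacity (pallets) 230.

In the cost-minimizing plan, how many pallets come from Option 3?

100

Fill from the cheapest supplier first.
Option 21 (5.0): use full 210 → 330 pallets to go.
Option V at 6.0: take all 230 pallets → 100 still needed.
Option 3 at 10.0: take 100 of its 230 → requirement met.
Option J, Option 18: unused.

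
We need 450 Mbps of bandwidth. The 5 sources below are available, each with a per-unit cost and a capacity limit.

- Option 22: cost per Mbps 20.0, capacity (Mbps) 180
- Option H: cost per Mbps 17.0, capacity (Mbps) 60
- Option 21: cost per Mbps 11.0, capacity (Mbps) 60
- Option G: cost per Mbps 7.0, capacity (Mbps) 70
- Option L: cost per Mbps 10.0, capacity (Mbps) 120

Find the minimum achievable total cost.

6170

Cheapest first:
Take 70 from Option G at 7.0 — need 380 more.
Take 120 from Option L at 10.0 — need 260 more.
Take 60 from Option 21 at 11.0 — need 200 more.
Option H (17.0): use full 60 — 140 Mbps to go.
Option 22 at 20.0: take 140 of its 180 — requirement met.
Cost = 70×7.0 + 120×10.0 + 60×11.0 + 60×17.0 + 140×20.0 = 6170.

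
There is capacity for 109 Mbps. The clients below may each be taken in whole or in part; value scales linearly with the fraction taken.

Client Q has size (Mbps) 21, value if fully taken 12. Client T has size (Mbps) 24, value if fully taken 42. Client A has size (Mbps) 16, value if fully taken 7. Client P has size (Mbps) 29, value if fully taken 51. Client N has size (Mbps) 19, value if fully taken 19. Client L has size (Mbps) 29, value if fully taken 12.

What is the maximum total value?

131

Best value per unit of size first: Client P 51/29≈1.76, Client T 42/24≈1.75, Client N 19/19≈1, Client Q 12/21≈0.571, Client A 7/16≈0.438, Client L 12/29≈0.414.
All 29 Mbps of Client P fit (value 51) ; 80 remain.
All 24 Mbps of Client T fit (value 42) ; 56 remain.
All 19 Mbps of Client N fit (value 19) ; 37 remain.
All 21 Mbps of Client Q fit (value 12) ; 16 remain.
Client A: take in full, 16 Mbps for value 7 ; 0 left.
Total value = 131.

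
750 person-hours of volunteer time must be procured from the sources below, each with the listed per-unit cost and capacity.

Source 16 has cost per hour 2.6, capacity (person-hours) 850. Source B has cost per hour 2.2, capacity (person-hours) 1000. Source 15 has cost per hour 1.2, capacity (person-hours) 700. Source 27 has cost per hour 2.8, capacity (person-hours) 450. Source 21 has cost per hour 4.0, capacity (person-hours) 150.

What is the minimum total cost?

950

Fill from the cheapest source first.
Source 15 (1.2): use full 700 ; 50 person-hours to go.
Take 50 from Source B at 2.2 to finish.
Source 16, Source 27, Source 21: unused.
Cost = 700×1.2 + 50×2.2 = 950.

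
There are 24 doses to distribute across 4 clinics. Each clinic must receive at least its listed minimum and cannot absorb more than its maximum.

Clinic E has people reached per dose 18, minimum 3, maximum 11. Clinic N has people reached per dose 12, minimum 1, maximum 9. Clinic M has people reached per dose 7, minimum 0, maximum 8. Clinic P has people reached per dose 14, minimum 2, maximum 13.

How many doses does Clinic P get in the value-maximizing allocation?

12

Meeting every minimum uses 3+1+0+2 = 6 doses, leaving 18.
Highest people reached per dose first: Clinic E 18 > Clinic P 14 > Clinic N 12 > Clinic M 7.
Give Clinic E 8 more to hit its cap of 11 — 10 left.
Clinic P: +10 (room for 11) → 12. Pool exhausted.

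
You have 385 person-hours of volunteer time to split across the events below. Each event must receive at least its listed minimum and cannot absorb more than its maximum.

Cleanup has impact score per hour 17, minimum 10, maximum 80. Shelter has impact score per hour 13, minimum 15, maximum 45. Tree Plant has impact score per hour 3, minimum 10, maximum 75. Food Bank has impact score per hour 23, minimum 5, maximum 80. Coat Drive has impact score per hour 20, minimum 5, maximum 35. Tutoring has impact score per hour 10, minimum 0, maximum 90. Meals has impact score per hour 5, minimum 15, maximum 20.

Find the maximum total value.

5590

Meeting every minimum uses 10+15+10+5+5+0+15 = 60 person-hours, leaving 325.
Highest impact score per hour first: Food Bank 23 > Coat Drive 20 > Cleanup 17 > Shelter 13 > Tutoring 10 > Meals 5 > Tree Plant 3.
Food Bank: +75 to 80 (cap) ; 250 left.
Coat Drive takes 30 more to reach its cap of 35 ; 220 left.
Give Cleanup 70 more to hit its cap of 80 ; 150 left.
Give Shelter 30 more to hit its cap of 45 ; 120 left.
Give Tutoring 90 more to hit its cap of 90 ; 30 left.
Meals takes 5 more to reach its cap of 20 ; 25 left.
Tree Plant has room for 65 more but only 25 remain, so it gets 35.
Total = 17×80 + 13×45 + 3×35 + 23×80 + 20×35 + 10×90 + 5×20 = 5590.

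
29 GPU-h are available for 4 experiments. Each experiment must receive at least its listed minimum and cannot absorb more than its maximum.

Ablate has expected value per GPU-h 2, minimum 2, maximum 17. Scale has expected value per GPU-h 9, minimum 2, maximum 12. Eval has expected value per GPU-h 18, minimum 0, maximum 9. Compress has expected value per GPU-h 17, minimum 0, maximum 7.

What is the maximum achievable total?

Meeting every minimum uses 2+2+0+0 = 4 GPU-h, leaving 25.
Highest expected value per GPU-h first: Eval 18 > Compress 17 > Scale 9 > Ablate 2.
Eval takes 9 more to reach its cap of 9 → 16 left.
Compress takes 7 more to reach its cap of 7 → 9 left.
Only 9 left; Scale takes them to reach 11.
Total = 2×2 + 9×11 + 18×9 + 17×7 = 384.

384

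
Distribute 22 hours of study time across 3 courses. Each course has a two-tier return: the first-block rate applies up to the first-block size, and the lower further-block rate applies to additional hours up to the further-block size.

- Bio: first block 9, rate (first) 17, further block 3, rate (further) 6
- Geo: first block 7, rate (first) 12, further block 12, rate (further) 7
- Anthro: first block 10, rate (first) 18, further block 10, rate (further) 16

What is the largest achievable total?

Rank every tier by rate: Anthro/T1 18 > Bio/T1 17 > Anthro/T2 16 > Geo/T1 12 > Geo/T2 7 > Bio/T2 6.
Anthro T1 at 18: fill all 10 ; 12 left.
Fill Bio T1 block (9 at 17) ; 3 left.
3 remain; put them into Anthro T2 at 16.
Total = 18×10 + 17×9 + 16×3 = 381.

381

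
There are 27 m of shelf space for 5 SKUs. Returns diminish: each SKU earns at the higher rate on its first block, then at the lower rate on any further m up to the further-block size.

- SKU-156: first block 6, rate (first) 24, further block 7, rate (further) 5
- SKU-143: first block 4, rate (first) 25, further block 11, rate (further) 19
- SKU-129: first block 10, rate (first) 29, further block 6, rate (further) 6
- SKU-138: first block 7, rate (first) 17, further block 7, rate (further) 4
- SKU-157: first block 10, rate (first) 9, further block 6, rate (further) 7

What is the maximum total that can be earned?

Rank every tier by rate: SKU-129/T1 29 > SKU-143/T1 25 > SKU-156/T1 24 > SKU-143/T2 19 > SKU-138/T1 17 > SKU-157/T1 9 > SKU-157/T2 7 > SKU-129/T2 6 > SKU-156/T2 5 > SKU-138/T2 4.
SKU-129/T1 (29): +10 → 17 left.
Fill SKU-143 T1 block (4 at 25) → 13 left.
Fill SKU-156 T1 block (6 at 24) → 7 left.
SKU-143/T2: +7 of 11 at 19; pool empty.
Total = 29×10 + 25×4 + 24×6 + 19×7 = 667.

667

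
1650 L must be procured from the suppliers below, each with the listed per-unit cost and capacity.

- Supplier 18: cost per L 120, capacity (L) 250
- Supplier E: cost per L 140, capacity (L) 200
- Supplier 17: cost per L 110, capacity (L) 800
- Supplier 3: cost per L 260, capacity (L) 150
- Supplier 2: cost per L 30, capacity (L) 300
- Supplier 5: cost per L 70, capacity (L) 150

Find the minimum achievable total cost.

Fill from the cheapest supplier first.
Supplier 2 (30): use full 300 ; 1350 L to go.
Supplier 5 (70): use full 150 ; 1200 L to go.
Supplier 17 at 110: take all 800 L ; 400 still needed.
Supplier 18 (120): use full 250 ; 150 L to go.
Take 150 from Supplier E at 140 to finish.
Supplier 3: unused.
Cost = 300×30 + 150×70 + 800×110 + 250×120 + 150×140 = 158500.

158500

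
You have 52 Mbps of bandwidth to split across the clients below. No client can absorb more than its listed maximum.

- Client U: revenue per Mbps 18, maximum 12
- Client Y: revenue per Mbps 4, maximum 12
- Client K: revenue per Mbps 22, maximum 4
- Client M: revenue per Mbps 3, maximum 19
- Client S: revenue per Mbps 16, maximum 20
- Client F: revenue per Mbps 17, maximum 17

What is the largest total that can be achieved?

897

Highest revenue per Mbps first: Client K 22 > Client U 18 > Client F 17 > Client S 16 > Client Y 4 > Client M 3.
Client K takes 4 to reach its cap of 4 → 48 left.
Client U: +12 to 12 (cap) → 36 left.
Client F: +17 to 17 (cap) → 19 left.
Only 19 left; Client S takes them to reach 19.
Total = 18×12 + 22×4 + 16×19 + 17×17 = 897.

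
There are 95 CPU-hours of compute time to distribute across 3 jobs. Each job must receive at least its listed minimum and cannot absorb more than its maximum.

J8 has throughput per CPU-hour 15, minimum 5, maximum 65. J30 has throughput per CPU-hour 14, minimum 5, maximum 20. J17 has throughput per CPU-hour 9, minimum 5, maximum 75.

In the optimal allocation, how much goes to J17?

Meeting every minimum uses 5+5+5 = 15 CPU-hours, leaving 80.
Rank by throughput per CPU-hour: J8 15 > J30 14 > J17 9.
Give J8 60 more to hit its cap of 65 → 20 left.
Give J30 15 more to hit its cap of 20 → 5 left.
Only 5 left; J17 takes them to reach 10.

10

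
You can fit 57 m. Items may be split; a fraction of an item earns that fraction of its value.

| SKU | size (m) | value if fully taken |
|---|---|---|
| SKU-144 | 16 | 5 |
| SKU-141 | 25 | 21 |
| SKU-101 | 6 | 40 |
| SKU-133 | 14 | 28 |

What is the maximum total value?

92.75

Best value per unit of size first: SKU-101 40/6≈6.67, SKU-133 28/14≈2, SKU-141 21/25≈0.84, SKU-144 5/16≈0.312.
All 6 m of SKU-101 fit (value 40) — 51 remain.
Take all of SKU-133 (14 m, value 28) — 37 m left.
Take all of SKU-141 (25 m, value 21) — 12 m left.
Only 12 m remain; take 12/16 of SKU-144 for value 5×12/16 = 3.75.
Total value = 92.75.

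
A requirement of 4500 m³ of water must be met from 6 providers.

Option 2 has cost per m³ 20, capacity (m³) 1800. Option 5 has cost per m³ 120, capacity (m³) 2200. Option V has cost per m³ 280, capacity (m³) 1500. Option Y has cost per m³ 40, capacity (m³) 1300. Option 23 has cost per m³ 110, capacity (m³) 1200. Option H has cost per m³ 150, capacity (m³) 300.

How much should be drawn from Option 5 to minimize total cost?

Cheapest first:
Option 2 at 20: take all 1800 m³ — 2700 still needed.
Option Y (40): use full 1300 — 1400 m³ to go.
Option 23 (110): use full 1200 — 200 m³ to go.
Take 200 from Option 5 at 120 to finish.
Option H, Option V: unused.

200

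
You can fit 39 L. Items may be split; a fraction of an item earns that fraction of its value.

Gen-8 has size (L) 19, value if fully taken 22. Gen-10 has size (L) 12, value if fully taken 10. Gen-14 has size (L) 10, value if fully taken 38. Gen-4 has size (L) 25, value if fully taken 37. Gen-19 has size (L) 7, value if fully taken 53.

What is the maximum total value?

123.56

Best value per unit of size first: Gen-19 53/7≈7.57, Gen-14 38/10≈3.8, Gen-4 37/25≈1.48, Gen-8 22/19≈1.16, Gen-10 10/12≈0.833.
Gen-19: take in full, 7 L for value 53 ; 32 left.
Take all of Gen-14 (10 L, value 38) ; 22 L left.
22 L left: a 22/25 share of Gen-4 gives 37×22/25 = 32.56.
Total value = 123.56.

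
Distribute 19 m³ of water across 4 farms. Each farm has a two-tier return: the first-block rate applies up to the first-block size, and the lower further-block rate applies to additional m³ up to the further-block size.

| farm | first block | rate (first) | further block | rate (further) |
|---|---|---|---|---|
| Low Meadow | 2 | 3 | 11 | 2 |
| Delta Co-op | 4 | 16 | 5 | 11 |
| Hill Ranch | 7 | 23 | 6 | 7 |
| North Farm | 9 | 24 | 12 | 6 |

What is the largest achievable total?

425

Order all 8 blocks by rate: North Farm/tier1 24 > Hill Ranch/tier1 23 > Delta Co-op/tier1 16 > Delta Co-op/tier2 11 > Hill Ranch/tier2 7 > North Farm/tier2 6 > Low Meadow/tier1 3 > Low Meadow/tier2 2.
North Farm tier1 at 24: fill all 9 → 10 left.
Fill Hill Ranch tier1 block (7 at 23) → 3 left.
Delta Co-op tier1 at 16: only 3 left, fill 3.
Total = 24×9 + 23×7 + 16×3 = 425.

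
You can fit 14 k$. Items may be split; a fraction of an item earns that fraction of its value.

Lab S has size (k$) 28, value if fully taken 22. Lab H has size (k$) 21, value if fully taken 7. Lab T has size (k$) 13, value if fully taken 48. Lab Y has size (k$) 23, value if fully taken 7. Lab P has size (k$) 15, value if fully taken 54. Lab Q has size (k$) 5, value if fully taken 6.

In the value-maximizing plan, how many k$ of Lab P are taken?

Sort by value density: Lab T 48/13≈3.69, Lab P 54/15≈3.6, Lab Q 6/5≈1.2, Lab S 22/28≈0.786, Lab H 7/21≈0.333, Lab Y 7/23≈0.304.
Take all of Lab T (13 k$, value 48) ; 1 k$ left.
Only 1 k$ remain; take 1/15 of Lab P for value 54×1/15 = 3.6.

1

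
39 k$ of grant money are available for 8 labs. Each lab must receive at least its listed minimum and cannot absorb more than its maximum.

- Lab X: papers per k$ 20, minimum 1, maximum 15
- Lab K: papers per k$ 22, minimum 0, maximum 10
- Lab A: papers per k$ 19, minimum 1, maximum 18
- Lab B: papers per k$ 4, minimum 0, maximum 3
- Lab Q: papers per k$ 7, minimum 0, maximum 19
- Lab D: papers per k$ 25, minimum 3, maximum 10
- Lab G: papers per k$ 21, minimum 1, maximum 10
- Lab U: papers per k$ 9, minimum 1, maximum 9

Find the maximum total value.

848

Meeting every minimum uses 1+0+1+0+0+3+1+1 = 7 k$, leaving 32.
Order the labs by papers per k$: Lab D 25 > Lab K 22 > Lab G 21 > Lab X 20 > Lab A 19 > Lab U 9 > Lab Q 7 > Lab B 4.
Lab D: +7 to 10 (cap) → 25 left.
Lab K takes 10 more to reach its cap of 10 → 15 left.
Give Lab G 9 more to hit its cap of 10 → 6 left.
Lab X: +6 (room for 14) → 7. Pool exhausted.
Total = 20×7 + 22×10 + 19×1 + 25×10 + 21×10 + 9×1 = 848.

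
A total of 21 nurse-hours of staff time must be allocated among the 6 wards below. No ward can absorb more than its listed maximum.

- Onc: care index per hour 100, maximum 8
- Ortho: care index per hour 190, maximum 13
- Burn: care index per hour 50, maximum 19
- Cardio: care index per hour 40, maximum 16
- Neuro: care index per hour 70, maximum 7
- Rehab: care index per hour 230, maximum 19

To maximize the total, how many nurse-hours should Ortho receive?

2

Highest care index per hour first: Rehab 230 > Ortho 190 > Onc 100 > Neuro 70 > Burn 50 > Cardio 40.
Give Rehab 19 to hit its cap of 19 ; 2 left.
Only 2 left; Ortho takes them to reach 2.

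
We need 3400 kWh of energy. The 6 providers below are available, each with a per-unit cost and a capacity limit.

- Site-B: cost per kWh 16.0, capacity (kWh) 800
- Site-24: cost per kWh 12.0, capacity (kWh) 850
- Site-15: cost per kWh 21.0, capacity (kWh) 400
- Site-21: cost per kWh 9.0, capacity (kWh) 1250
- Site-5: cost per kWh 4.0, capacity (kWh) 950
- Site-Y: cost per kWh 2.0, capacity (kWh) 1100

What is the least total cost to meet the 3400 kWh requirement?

Cheapest first:
Site-Y (2.0): use full 1100 — 2300 kWh to go.
Site-5 (4.0): use full 950 — 1350 kWh to go.
Take 1250 from Site-21 at 9.0 — need 100 more.
Site-24 (12.0): take the remaining 100 — done.
Site-B, Site-15: unused.
Cost = 1100×2.0 + 950×4.0 + 1250×9.0 + 100×12.0 = 18450.

18450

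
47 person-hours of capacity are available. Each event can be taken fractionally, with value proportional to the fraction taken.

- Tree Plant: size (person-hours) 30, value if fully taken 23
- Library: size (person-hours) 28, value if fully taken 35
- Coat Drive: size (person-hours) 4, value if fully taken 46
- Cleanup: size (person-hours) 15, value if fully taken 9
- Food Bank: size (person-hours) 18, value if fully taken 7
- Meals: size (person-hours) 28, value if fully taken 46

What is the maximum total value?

110.75

Rank by value-to-size ratio: Coat Drive 46/4≈11.5, Meals 46/28≈1.64, Library 35/28≈1.25, Tree Plant 23/30≈0.767, Cleanup 9/15≈0.6, Food Bank 7/18≈0.389.
Take all of Coat Drive (4 person-hours, value 46) → 43 person-hours left.
All 28 person-hours of Meals fit (value 46) → 15 remain.
Only 15 person-hours remain; take 15/28 of Library for value 35×15/28 = 18.75.
Total value = 110.75.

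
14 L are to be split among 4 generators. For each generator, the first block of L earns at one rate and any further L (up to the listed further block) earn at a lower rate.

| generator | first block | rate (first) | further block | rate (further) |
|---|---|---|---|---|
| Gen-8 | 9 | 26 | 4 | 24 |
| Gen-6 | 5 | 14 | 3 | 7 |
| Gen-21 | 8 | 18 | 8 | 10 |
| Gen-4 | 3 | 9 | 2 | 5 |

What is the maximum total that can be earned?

348

Order all 8 blocks by rate: Gen-8/T1 26 > Gen-8/T2 24 > Gen-21/T1 18 > Gen-6/T1 14 > Gen-21/T2 10 > Gen-4/T1 9 > Gen-6/T2 7 > Gen-4/T2 5.
Gen-8 T1 at 26: fill all 9 ; 5 left.
Fill Gen-8 T2 block (4 at 24) ; 1 left.
Gen-21 T1 at 18: only 1 left, fill 1.
Total = 26×9 + 24×4 + 18×1 = 348.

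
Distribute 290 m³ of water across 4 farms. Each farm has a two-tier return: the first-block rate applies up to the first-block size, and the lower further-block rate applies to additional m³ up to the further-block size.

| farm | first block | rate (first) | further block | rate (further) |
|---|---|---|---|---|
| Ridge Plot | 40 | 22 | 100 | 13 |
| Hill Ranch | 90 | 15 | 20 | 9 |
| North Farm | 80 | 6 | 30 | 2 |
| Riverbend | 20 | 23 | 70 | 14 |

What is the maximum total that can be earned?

4580

Rank every tier by rate: Riverbend/tier1 23 > Ridge Plot/tier1 22 > Hill Ranch/tier1 15 > Riverbend/tier2 14 > Ridge Plot/tier2 13 > Hill Ranch/tier2 9 > North Farm/tier1 6 > North Farm/tier2 2.
Fill Riverbend tier1 block (20 at 23) — 270 left.
Ridge Plot tier1 at 22: fill all 40 — 230 left.
Hill Ranch tier1 at 15: fill all 90 — 140 left.
Riverbend/tier2 (14): +70 — 70 left.
Ridge Plot tier2 at 13: only 70 left, fill 70.
Total = 23×20 + 22×40 + 15×90 + 14×70 + 13×70 = 4580.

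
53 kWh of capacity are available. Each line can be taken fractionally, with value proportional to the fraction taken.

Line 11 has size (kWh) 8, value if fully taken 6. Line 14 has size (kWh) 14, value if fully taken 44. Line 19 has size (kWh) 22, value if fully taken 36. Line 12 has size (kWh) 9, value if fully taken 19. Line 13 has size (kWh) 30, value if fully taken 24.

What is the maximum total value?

105.4

Rank by value-to-size ratio: Line 14 44/14≈3.14, Line 12 19/9≈2.11, Line 19 36/22≈1.64, Line 13 24/30≈0.8, Line 11 6/8≈0.75.
Line 14: take in full, 14 kWh for value 44 — 39 left.
All 9 kWh of Line 12 fit (value 19) — 30 remain.
Line 19: take in full, 22 kWh for value 36 — 8 left.
8 kWh left: a 8/30 share of Line 13 gives 24×8/30 = 6.4.
Total value = 105.4.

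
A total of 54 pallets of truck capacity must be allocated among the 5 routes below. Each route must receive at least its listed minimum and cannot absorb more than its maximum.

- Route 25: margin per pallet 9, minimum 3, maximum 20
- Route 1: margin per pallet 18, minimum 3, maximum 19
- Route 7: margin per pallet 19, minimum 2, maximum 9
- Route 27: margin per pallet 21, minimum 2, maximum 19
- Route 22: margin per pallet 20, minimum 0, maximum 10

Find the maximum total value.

Meeting every minimum uses 3+3+2+2+0 = 10 pallets, leaving 44.
Order the routes by margin per pallet: Route 27 21 > Route 22 20 > Route 7 19 > Route 1 18 > Route 25 9.
Give Route 27 17 more to hit its cap of 19 — 27 left.
Give Route 22 10 more to hit its cap of 10 — 17 left.
Route 7 takes 7 more to reach its cap of 9 — 10 left.
Only 10 left; Route 1 takes them to reach 13.
Total = 9×3 + 18×13 + 19×9 + 21×19 + 20×10 = 1031.

1031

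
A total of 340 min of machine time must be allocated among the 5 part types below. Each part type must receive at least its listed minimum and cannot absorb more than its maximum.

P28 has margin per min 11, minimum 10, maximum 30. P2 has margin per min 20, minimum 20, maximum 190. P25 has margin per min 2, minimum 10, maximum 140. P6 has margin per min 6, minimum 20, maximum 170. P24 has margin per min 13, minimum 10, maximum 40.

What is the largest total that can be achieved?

5090

Meeting every minimum uses 10+20+10+20+10 = 70 min, leaving 270.
Rank by margin per min: P2 20 > P24 13 > P28 11 > P6 6 > P25 2.
Give P2 170 more to hit its cap of 190 — 100 left.
P24 takes 30 more to reach its cap of 40 — 70 left.
P28 takes 20 more to reach its cap of 30 — 50 left.
P6 has room for 150 more but only 50 remain, so it gets 70.
Total = 11×30 + 20×190 + 2×10 + 6×70 + 13×40 = 5090.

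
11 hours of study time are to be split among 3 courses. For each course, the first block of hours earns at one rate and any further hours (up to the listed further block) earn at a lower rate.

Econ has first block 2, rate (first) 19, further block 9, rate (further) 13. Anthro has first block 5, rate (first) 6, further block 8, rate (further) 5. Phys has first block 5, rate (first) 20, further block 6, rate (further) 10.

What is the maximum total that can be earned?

Order all 6 blocks by rate: Phys/tier1 20 > Econ/tier1 19 > Econ/tier2 13 > Phys/tier2 10 > Anthro/tier1 6 > Anthro/tier2 5.
Phys/tier1 (20): +5 — 6 left.
Econ tier1 at 19: fill all 2 — 4 left.
Econ/tier2: +4 of 9 at 13; pool empty.
Total = 20×5 + 19×2 + 13×4 = 190.

190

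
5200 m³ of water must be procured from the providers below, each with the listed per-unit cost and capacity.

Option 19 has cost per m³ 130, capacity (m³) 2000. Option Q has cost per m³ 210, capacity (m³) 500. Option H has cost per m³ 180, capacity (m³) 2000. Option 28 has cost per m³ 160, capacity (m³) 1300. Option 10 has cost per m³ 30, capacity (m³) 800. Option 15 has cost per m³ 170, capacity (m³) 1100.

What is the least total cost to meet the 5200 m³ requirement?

679000

Fill from the cheapest provider first.
Take 800 from Option 10 at 30 → need 4400 more.
Option 19 (130): use full 2000 → 2400 m³ to go.
Option 28 (160): use full 1300 → 1100 m³ to go.
Take 1100 from Option 15 at 170 → need 0 more.
Option H, Option Q: unused.
Cost = 800×30 + 2000×130 + 1300×160 + 1100×170 = 679000.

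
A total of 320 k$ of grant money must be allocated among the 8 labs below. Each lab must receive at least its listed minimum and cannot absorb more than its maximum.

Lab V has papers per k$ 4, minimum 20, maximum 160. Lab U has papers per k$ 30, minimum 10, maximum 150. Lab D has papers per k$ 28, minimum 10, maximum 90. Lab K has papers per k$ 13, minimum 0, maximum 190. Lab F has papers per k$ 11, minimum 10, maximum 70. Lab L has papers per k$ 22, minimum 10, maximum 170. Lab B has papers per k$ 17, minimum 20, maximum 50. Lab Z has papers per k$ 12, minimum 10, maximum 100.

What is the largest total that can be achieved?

8110

Meeting every minimum uses 20+10+10+0+10+10+20+10 = 90 k$, leaving 230.
Order the labs by papers per k$: Lab U 30 > Lab D 28 > Lab L 22 > Lab B 17 > Lab K 13 > Lab Z 12 > Lab F 11 > Lab V 4.
Give Lab U 140 more to hit its cap of 150 ; 90 left.
Lab D: +80 to 90 (cap) ; 10 left.
Lab L has room for 160 more but only 10 remain, so it gets 20.
Total = 4×20 + 30×150 + 28×90 + 11×10 + 22×20 + 17×20 + 12×10 = 8110.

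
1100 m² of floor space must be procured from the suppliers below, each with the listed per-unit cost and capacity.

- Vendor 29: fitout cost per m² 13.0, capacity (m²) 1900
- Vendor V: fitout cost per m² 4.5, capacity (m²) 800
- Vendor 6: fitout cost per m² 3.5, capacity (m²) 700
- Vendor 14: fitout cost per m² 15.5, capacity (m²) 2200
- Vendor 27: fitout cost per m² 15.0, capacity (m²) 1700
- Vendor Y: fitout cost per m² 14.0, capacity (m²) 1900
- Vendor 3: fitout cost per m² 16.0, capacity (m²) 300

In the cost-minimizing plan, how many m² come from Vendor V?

Use suppliers in increasing cost order.
Vendor 6 (3.5): use full 700 → 400 m² to go.
Vendor V (4.5): take the remaining 400 → done.
Vendor 29, Vendor Y, Vendor 27, Vendor 14, Vendor 3: unused.

400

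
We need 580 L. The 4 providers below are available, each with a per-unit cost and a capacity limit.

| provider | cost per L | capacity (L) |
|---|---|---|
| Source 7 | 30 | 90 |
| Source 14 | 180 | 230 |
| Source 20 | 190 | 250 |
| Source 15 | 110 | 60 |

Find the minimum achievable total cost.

88700

Fill from the cheapest provider first.
Source 7 (30): use full 90 → 490 L to go.
Source 15 (110): use full 60 → 430 L to go.
Take 230 from Source 14 at 180 → need 200 more.
Source 20 (190): take the remaining 200 → done.
Cost = 90×30 + 60×110 + 230×180 + 200×190 = 88700.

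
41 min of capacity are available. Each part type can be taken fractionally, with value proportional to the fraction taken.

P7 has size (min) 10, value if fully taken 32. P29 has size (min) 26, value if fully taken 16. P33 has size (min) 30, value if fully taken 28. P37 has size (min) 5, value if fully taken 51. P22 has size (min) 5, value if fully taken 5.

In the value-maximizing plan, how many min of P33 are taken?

21

Sort by value density: P37 51/5≈10.2, P7 32/10≈3.2, P22 5/5≈1, P33 28/30≈0.933, P29 16/26≈0.615.
Take all of P37 (5 min, value 51) — 36 min left.
P7: take in full, 10 min for value 32 — 26 left.
All 5 min of P22 fit (value 5) — 21 remain.
Only 21 min remain; take 21/30 of P33 for value 28×21/30 = 19.6.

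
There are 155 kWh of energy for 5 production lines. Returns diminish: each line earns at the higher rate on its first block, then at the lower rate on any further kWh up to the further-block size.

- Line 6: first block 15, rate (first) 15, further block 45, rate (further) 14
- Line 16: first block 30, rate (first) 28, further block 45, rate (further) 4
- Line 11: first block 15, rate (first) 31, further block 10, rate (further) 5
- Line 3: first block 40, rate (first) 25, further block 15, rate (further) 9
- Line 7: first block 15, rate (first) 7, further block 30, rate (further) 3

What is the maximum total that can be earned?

Order all 10 blocks by rate: Line 11/T1 31 > Line 16/T1 28 > Line 3/T1 25 > Line 6/T1 15 > Line 6/T2 14 > Line 3/T2 9 > Line 7/T1 7 > Line 11/T2 5 > Line 16/T2 4 > Line 7/T2 3.
Line 11/T1 (31): +15 ; 140 left.
Line 16 T1 at 28: fill all 30 ; 110 left.
Fill Line 3 T1 block (40 at 25) ; 70 left.
Fill Line 6 T1 block (15 at 15) ; 55 left.
Fill Line 6 T2 block (45 at 14) ; 10 left.
Line 3 T2 at 9: only 10 left, fill 10.
Total = 31×15 + 28×30 + 25×40 + 15×15 + 14×45 + 9×10 = 3250.

3250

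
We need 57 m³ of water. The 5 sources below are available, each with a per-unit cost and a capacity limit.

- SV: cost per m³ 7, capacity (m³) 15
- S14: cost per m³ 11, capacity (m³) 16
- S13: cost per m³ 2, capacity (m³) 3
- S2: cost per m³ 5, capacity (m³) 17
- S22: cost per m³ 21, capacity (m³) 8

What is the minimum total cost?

Use sources in increasing cost order.
S13 at 2: take all 3 m³ ; 54 still needed.
S2 (5): use full 17 ; 37 m³ to go.
SV at 7: take all 15 m³ ; 22 still needed.
S14 at 11: take all 16 m³ ; 6 still needed.
S22 (21): take the remaining 6 ; done.
Cost = 3×2 + 17×5 + 15×7 + 16×11 + 6×21 = 498.

498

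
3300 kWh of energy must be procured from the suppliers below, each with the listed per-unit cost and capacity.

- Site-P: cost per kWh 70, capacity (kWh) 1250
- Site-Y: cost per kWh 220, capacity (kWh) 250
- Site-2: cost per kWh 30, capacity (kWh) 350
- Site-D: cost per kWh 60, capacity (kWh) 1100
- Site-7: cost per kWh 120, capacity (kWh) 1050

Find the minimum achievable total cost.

236000

Use suppliers in increasing cost order.
Site-2 (30): use full 350 ; 2950 kWh to go.
Site-D (60): use full 1100 ; 1850 kWh to go.
Site-P at 70: take all 1250 kWh ; 600 still needed.
Take 600 from Site-7 at 120 to finish.
Site-Y: unused.
Cost = 350×30 + 1100×60 + 1250×70 + 600×120 = 236000.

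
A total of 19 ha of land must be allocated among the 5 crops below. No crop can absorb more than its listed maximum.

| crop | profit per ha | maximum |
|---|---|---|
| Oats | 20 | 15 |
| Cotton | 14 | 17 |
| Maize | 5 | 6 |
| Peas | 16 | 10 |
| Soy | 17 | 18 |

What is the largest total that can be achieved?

368

Rank by profit per ha: Oats 20 > Soy 17 > Peas 16 > Cotton 14 > Maize 5.
Oats takes 15 to reach its cap of 15 → 4 left.
Only 4 left; Soy takes them to reach 4.
Total = 20×15 + 17×4 = 368.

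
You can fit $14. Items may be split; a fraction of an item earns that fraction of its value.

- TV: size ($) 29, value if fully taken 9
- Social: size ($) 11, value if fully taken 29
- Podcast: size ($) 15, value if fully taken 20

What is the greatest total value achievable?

Best value per unit of size first: Social 29/11≈2.64, Podcast 20/15≈1.33, TV 9/29≈0.31.
Take all of Social (11 $, value 29) ; 3 $ left.
Fill the last 3 $ with part of Podcast: 3/15 of it earns 4.
Total value = 33.

33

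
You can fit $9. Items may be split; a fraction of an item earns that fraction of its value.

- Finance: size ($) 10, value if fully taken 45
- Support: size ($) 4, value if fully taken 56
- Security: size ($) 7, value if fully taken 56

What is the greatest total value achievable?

Sort by value density: Support 56/4≈14, Security 56/7≈8, Finance 45/10≈4.5.
All 4 $ of Support fit (value 56) ; 5 remain.
Fill the last 5 $ with part of Security: 5/7 of it earns 40.
Total value = 96.

96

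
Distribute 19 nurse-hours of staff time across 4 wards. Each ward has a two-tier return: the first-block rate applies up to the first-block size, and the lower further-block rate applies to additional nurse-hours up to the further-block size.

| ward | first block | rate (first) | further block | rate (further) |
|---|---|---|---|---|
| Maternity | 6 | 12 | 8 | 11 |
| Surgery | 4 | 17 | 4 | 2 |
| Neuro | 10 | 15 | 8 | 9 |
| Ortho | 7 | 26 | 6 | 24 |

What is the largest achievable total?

Rank every tier by rate: Ortho/T1 26 > Ortho/T2 24 > Surgery/T1 17 > Neuro/T1 15 > Maternity/T1 12 > Maternity/T2 11 > Neuro/T2 9 > Surgery/T2 2.
Ortho T1 at 26: fill all 7 — 12 left.
Ortho/T2 (24): +6 — 6 left.
Surgery T1 at 17: fill all 4 — 2 left.
2 remain; put them into Neuro T1 at 15.
Total = 26×7 + 24×6 + 17×4 + 15×2 = 424.

424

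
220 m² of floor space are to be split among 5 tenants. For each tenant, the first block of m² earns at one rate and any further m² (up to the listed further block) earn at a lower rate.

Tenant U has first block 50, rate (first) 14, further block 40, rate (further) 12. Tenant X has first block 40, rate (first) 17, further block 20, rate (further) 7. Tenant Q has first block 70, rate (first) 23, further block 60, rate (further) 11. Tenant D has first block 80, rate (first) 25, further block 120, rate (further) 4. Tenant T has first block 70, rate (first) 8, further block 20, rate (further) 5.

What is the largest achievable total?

Rank every tier by rate: Tenant D/tier1 25 > Tenant Q/tier1 23 > Tenant X/tier1 17 > Tenant U/tier1 14 > Tenant U/tier2 12 > Tenant Q/tier2 11 > Tenant T/tier1 8 > Tenant X/tier2 7 > Tenant T/tier2 5 > Tenant D/tier2 4.
Tenant D/tier1 (25): +80 ; 140 left.
Tenant Q tier1 at 23: fill all 70 ; 70 left.
Tenant X/tier1 (17): +40 ; 30 left.
30 remain; put them into Tenant U tier1 at 14.
Total = 25×80 + 23×70 + 17×40 + 14×30 = 4710.

4710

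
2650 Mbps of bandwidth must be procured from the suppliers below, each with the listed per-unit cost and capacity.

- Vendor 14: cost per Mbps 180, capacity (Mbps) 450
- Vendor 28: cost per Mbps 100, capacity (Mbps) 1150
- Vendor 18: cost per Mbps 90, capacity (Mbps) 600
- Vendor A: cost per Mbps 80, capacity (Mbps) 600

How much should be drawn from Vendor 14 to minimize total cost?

300

Use suppliers in increasing cost order.
Take 600 from Vendor A at 80 → need 2050 more.
Vendor 18 (90): use full 600 → 1450 Mbps to go.
Take 1150 from Vendor 28 at 100 → need 300 more.
Vendor 14 (180): take the remaining 300 → done.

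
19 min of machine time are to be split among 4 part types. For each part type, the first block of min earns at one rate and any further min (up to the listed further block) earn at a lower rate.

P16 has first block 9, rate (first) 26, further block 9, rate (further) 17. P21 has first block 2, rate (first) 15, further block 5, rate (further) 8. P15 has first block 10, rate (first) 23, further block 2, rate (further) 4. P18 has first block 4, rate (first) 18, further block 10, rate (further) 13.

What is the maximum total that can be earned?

464

Treat each block as its own option and order by rate: P16/first 26 > P15/first 23 > P18/first 18 > P16/second 17 > P21/first 15 > P18/second 13 > P21/second 8 > P15/second 4.
Fill P16 first block (9 at 26) → 10 left.
Fill P15 first block (10 at 23) → 0 left.
Total = 26×9 + 23×10 = 464.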